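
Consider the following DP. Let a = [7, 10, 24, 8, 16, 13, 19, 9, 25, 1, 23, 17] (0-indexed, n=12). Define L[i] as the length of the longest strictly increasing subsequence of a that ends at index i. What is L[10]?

   i    0    1    2    3    4    5    6    7    8    9   10   11
a[i]    7   10   24    8   16   13   19    9   25    1   23   17
L[i]    1    2    3    2    3    3    4    3    5    1    5    4

5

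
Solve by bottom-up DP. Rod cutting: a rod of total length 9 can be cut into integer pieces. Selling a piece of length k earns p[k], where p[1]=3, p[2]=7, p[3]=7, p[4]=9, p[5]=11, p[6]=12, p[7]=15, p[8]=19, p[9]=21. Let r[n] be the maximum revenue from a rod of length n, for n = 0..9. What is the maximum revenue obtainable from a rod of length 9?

31

   n    0    1    2    3    4    5    6    7    8    9
r[n]    0    3    7   10   14   17   21   24   28   31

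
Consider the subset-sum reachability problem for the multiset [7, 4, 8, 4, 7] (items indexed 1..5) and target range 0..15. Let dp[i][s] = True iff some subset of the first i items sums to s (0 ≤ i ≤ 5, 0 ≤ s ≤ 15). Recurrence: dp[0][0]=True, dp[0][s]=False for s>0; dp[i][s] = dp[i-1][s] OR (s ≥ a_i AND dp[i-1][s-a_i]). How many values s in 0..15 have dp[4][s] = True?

i\s   0   1   2   3   4   5   6   7   8   9  10  11  12  13  14  15
  0   T   F   F   F   F   F   F   F   F   F   F   F   F   F   F   F
  1   T   F   F   F   F   F   F   T   F   F   F   F   F   F   F   F
  2   T   F   F   F   T   F   F   T   F   F   F   T   F   F   F   F
  3   T   F   F   F   T   F   F   T   T   F   F   T   T   F   F   T
  4   T   F   F   F   T   F   F   T   T   F   F   T   T   F   F   T
  5   T   F   F   F   T   F   F   T   T   F   F   T   T   F   T   T

7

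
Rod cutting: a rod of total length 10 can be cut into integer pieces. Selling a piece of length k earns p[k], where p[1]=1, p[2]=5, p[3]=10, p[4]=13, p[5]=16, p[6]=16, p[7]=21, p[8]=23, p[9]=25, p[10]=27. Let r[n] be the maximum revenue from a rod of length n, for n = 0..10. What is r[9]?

30

   n    0    1    2    3    4    5    6    7    8    9   10
r[n]    0    1    5   10   13   16   20   23   26   30   33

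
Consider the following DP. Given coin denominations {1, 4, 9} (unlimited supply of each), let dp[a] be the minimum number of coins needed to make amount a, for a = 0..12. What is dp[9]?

1

 a  0  1  2  3  4  5  6  7  8  9 10 11 12
dp  0  1  2  3  1  2  3  4  2  1  2  3  3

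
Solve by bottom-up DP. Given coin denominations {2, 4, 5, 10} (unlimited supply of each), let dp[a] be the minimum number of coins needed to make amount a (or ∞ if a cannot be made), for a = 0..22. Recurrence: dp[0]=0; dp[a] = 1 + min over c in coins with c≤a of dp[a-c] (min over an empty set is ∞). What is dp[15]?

 a  0  1  2  3  4  5  6  7  8  9 10 11 12 13 14 15 16 17 18 19 20 21 22
dp  0  -  1  -  1  1  2  2  2  2  1  3  2  3  2  2  3  3  3  3  2  4  3
(- denotes ∞ / unreachable)

2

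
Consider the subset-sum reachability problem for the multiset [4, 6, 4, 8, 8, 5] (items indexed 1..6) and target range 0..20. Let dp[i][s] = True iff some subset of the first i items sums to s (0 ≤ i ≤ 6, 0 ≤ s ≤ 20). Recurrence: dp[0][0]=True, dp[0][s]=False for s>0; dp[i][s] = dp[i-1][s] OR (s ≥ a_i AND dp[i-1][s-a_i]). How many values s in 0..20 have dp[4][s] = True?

i\s   0   1   2   3   4   5   6   7   8   9  10  11  12  13  14  15  16  17  18  19  20
  0   T   F   F   F   F   F   F   F   F   F   F   F   F   F   F   F   F   F   F   F   F
  1   T   F   F   F   T   F   F   F   F   F   F   F   F   F   F   F   F   F   F   F   F
  2   T   F   F   F   T   F   T   F   F   F   T   F   F   F   F   F   F   F   F   F   F
  3   T   F   F   F   T   F   T   F   T   F   T   F   F   F   T   F   F   F   F   F   F
  4   T   F   F   F   T   F   T   F   T   F   T   F   T   F   T   F   T   F   T   F   F
  5   T   F   F   F   T   F   T   F   T   F   T   F   T   F   T   F   T   F   T   F   T
  6   T   F   F   F   T   T   T   F   T   T   T   T   T   T   T   T   T   T   T   T   T

9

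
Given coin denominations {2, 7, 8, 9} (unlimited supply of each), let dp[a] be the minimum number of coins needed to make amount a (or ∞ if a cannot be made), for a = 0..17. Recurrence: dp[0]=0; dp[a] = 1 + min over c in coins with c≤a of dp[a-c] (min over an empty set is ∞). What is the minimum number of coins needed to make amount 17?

2

 a  0  1  2  3  4  5  6  7  8  9 10 11 12 13 14 15 16 17
dp  0  -  1  -  2  -  3  1  1  1  2  2  3  3  2  2  2  2
(- denotes ∞ / unreachable)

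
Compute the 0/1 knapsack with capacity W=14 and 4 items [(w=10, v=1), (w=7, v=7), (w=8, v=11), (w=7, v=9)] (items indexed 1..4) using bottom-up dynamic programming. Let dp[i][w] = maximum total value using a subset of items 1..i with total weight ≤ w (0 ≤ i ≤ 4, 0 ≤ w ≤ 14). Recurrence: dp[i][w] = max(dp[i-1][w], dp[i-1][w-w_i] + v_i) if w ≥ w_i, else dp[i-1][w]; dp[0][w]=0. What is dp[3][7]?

7

i\w   0   1   2   3   4   5   6   7   8   9  10  11  12  13  14
  0   0   0   0   0   0   0   0   0   0   0   0   0   0   0   0
  1   0   0   0   0   0   0   0   0   0   0   1   1   1   1   1
  2   0   0   0   0   0   0   0   7   7   7   7   7   7   7   7
  3   0   0   0   0   0   0   0   7  11  11  11  11  11  11  11
  4   0   0   0   0   0   0   0   9  11  11  11  11  11  11  16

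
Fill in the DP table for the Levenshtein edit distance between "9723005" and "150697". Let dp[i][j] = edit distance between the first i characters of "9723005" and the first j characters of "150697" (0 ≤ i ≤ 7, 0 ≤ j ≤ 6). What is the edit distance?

7

   ''  1  5  0  6  9  7
''  0  1  2  3  4  5  6
 9  1  1  2  3  4  4  5
 7  2  2  2  3  4  5  4
 2  3  3  3  3  4  5  5
 3  4  4  4  4  4  5  6
 0  5  5  5  4  5  5  6
 0  6  6  6  5  5  6  6
 5  7  7  6  6  6  6  7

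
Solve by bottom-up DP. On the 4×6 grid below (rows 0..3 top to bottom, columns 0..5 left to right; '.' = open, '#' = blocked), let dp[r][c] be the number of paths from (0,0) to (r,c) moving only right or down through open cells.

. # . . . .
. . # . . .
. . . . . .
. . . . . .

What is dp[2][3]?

2

r\c   0   1   2   3   4   5
  0   1   0   0   0   0   0
  1   1   1   0   0   0   0
  2   1   2   2   2   2   2
  3   1   3   5   7   9  11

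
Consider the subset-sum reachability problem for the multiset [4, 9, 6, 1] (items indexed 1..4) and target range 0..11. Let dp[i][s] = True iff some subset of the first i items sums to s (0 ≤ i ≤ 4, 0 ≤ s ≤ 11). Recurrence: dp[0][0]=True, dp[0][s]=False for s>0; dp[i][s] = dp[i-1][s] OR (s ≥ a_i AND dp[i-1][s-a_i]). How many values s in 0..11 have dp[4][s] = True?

i\s   0   1   2   3   4   5   6   7   8   9  10  11
  0   T   F   F   F   F   F   F   F   F   F   F   F
  1   T   F   F   F   T   F   F   F   F   F   F   F
  2   T   F   F   F   T   F   F   F   F   T   F   F
  3   T   F   F   F   T   F   T   F   F   T   T   F
  4   T   T   F   F   T   T   T   T   F   T   T   T

9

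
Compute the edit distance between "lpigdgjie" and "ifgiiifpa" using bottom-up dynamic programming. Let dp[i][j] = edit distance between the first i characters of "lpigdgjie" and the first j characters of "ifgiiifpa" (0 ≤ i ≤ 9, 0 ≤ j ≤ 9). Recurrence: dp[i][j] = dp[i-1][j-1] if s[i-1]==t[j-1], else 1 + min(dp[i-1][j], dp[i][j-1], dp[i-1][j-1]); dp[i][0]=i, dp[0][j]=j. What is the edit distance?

9

   ''  i  f  g  i  i  i  f  p  a
''  0  1  2  3  4  5  6  7  8  9
 l  1  1  2  3  4  5  6  7  8  9
 p  2  2  2  3  4  5  6  7  7  8
 i  3  2  3  3  3  4  5  6  7  8
 g  4  3  3  3  4  4  5  6  7  8
 d  5  4  4  4  4  5  5  6  7  8
 g  6  5  5  4  5  5  6  6  7  8
 j  7  6  6  5  5  6  6  7  7  8
 i  8  7  7  6  5  5  6  7  8  8
 e  9  8  8  7  6  6  6  7  8  9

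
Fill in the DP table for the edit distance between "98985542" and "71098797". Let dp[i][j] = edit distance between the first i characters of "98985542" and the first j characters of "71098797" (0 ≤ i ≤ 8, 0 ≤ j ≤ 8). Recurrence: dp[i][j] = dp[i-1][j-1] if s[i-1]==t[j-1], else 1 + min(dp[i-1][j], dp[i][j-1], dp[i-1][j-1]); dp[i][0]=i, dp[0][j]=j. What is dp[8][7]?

7

   ''  7  1  0  9  8  7  9  7
''  0  1  2  3  4  5  6  7  8
 9  1  1  2  3  3  4  5  6  7
 8  2  2  2  3  4  3  4  5  6
 9  3  3  3  3  3  4  4  4  5
 8  4  4  4  4  4  3  4  5  5
 5  5  5  5  5  5  4  4  5  6
 5  6  6  6  6  6  5  5  5  6
 4  7  7  7  7  7  6  6  6  6
 2  8  8  8  8  8  7  7  7  7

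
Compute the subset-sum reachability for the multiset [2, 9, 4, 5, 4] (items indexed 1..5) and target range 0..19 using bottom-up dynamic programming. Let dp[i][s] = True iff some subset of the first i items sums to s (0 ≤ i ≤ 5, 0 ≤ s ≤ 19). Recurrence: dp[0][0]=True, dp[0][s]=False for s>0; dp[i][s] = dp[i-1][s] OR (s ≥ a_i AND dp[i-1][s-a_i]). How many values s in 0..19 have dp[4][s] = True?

i\s   0   1   2   3   4   5   6   7   8   9  10  11  12  13  14  15  16  17  18  19
  0   T   F   F   F   F   F   F   F   F   F   F   F   F   F   F   F   F   F   F   F
  1   T   F   T   F   F   F   F   F   F   F   F   F   F   F   F   F   F   F   F   F
  2   T   F   T   F   F   F   F   F   F   T   F   T   F   F   F   F   F   F   F   F
  3   T   F   T   F   T   F   T   F   F   T   F   T   F   T   F   T   F   F   F   F
  4   T   F   T   F   T   T   T   T   F   T   F   T   F   T   T   T   T   F   T   F
  5   T   F   T   F   T   T   T   T   T   T   T   T   F   T   T   T   T   T   T   T

13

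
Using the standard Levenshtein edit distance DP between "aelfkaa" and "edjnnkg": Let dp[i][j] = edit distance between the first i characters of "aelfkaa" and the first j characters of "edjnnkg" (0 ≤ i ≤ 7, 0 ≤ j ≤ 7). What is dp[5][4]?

   ''  e  d  j  n  n  k  g
''  0  1  2  3  4  5  6  7
 a  1  1  2  3  4  5  6  7
 e  2  1  2  3  4  5  6  7
 l  3  2  2  3  4  5  6  7
 f  4  3  3  3  4  5  6  7
 k  5  4  4  4  4  5  5  6
 a  6  5  5  5  5  5  6  6
 a  7  6  6  6  6  6  6  7

4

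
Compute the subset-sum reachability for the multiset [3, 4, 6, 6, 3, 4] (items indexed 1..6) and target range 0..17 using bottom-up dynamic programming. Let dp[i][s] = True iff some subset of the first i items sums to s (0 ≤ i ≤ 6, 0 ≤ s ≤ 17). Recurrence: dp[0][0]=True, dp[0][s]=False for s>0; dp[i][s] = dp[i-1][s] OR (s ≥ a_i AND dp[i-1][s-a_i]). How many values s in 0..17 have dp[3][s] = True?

8

i\s   0   1   2   3   4   5   6   7   8   9  10  11  12  13  14  15  16  17
  0   T   F   F   F   F   F   F   F   F   F   F   F   F   F   F   F   F   F
  1   T   F   F   T   F   F   F   F   F   F   F   F   F   F   F   F   F   F
  2   T   F   F   T   T   F   F   T   F   F   F   F   F   F   F   F   F   F
  3   T   F   F   T   T   F   T   T   F   T   T   F   F   T   F   F   F   F
  4   T   F   F   T   T   F   T   T   F   T   T   F   T   T   F   T   T   F
  5   T   F   F   T   T   F   T   T   F   T   T   F   T   T   F   T   T   F
  6   T   F   F   T   T   F   T   T   T   T   T   T   T   T   T   T   T   T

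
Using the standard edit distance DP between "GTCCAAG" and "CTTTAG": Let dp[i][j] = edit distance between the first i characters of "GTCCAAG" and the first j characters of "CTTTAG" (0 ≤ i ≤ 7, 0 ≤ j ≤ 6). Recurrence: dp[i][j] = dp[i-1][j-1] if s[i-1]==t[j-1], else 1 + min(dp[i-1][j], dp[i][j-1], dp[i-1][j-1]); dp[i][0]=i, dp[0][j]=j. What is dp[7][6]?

4

   ''  C  T  T  T  A  G
''  0  1  2  3  4  5  6
 G  1  1  2  3  4  5  5
 T  2  2  1  2  3  4  5
 C  3  2  2  2  3  4  5
 C  4  3  3  3  3  4  5
 A  5  4  4  4  4  3  4
 A  6  5  5  5  5  4  4
 G  7  6  6  6  6  5  4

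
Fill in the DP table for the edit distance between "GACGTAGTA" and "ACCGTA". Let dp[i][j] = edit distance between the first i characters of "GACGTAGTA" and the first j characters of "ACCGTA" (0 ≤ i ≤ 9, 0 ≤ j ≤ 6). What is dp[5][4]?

3

   ''  A  C  C  G  T  A
''  0  1  2  3  4  5  6
 G  1  1  2  3  3  4  5
 A  2  1  2  3  4  4  4
 C  3  2  1  2  3  4  5
 G  4  3  2  2  2  3  4
 T  5  4  3  3  3  2  3
 A  6  5  4  4  4  3  2
 G  7  6  5  5  4  4  3
 T  8  7  6  6  5  4  4
 A  9  8  7  7  6  5  4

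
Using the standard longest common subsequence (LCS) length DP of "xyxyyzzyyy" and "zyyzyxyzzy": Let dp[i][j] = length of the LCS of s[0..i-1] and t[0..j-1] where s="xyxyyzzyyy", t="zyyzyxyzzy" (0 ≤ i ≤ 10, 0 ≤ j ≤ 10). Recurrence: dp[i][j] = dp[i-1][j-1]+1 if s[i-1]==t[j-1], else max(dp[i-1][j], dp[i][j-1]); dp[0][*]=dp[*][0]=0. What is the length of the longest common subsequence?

   ''  z  y  y  z  y  x  y  z  z  y
''  0  0  0  0  0  0  0  0  0  0  0
 x  0  0  0  0  0  0  1  1  1  1  1
 y  0  0  1  1  1  1  1  2  2  2  2
 x  0  0  1  1  1  1  2  2  2  2  2
 y  0  0  1  2  2  2  2  3  3  3  3
 y  0  0  1  2  2  3  3  3  3  3  4
 z  0  1  1  2  3  3  3  3  4  4  4
 z  0  1  1  2  3  3  3  3  4  5  5
 y  0  1  2  2  3  4  4  4  4  5  6
 y  0  1  2  3  3  4  4  5  5  5  6
 y  0  1  2  3  3  4  4  5  5  5  6

6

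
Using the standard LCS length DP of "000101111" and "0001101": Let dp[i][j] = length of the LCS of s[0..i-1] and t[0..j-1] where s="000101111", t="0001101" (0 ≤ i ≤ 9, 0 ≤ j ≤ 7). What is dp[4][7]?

   ''  0  0  0  1  1  0  1
''  0  0  0  0  0  0  0  0
 0  0  1  1  1  1  1  1  1
 0  0  1  2  2  2  2  2  2
 0  0  1  2  3  3  3  3  3
 1  0  1  2  3  4  4  4  4
 0  0  1  2  3  4  4  5  5
 1  0  1  2  3  4  5  5  6
 1  0  1  2  3  4  5  5  6
 1  0  1  2  3  4  5  5  6
 1  0  1  2  3  4  5  5  6

4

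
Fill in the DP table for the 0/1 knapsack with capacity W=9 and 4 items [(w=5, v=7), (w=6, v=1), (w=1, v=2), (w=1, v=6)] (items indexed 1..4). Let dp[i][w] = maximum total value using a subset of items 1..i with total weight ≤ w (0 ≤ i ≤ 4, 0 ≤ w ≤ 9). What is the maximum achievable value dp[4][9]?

i\w   0   1   2   3   4   5   6   7   8   9
  0   0   0   0   0   0   0   0   0   0   0
  1   0   0   0   0   0   7   7   7   7   7
  2   0   0   0   0   0   7   7   7   7   7
  3   0   2   2   2   2   7   9   9   9   9
  4   0   6   8   8   8   8  13  15  15  15

15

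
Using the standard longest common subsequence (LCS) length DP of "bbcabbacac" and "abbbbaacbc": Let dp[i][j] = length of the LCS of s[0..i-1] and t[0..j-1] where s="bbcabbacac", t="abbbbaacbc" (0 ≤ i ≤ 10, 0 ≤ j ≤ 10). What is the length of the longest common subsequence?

7

   ''  a  b  b  b  b  a  a  c  b  c
''  0  0  0  0  0  0  0  0  0  0  0
 b  0  0  1  1  1  1  1  1  1  1  1
 b  0  0  1  2  2  2  2  2  2  2  2
 c  0  0  1  2  2  2  2  2  3  3  3
 a  0  1  1  2  2  2  3  3  3  3  3
 b  0  1  2  2  3  3  3  3  3  4  4
 b  0  1  2  3  3  4  4  4  4  4  4
 a  0  1  2  3  3  4  5  5  5  5  5
 c  0  1  2  3  3  4  5  5  6  6  6
 a  0  1  2  3  3  4  5  6  6  6  6
 c  0  1  2  3  3  4  5  6  7  7  7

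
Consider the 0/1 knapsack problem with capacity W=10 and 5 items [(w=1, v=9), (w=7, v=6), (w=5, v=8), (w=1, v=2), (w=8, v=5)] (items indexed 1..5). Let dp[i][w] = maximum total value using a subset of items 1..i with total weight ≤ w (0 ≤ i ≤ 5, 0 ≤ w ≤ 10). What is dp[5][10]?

i\w   0   1   2   3   4   5   6   7   8   9  10
  0   0   0   0   0   0   0   0   0   0   0   0
  1   0   9   9   9   9   9   9   9   9   9   9
  2   0   9   9   9   9   9   9   9  15  15  15
  3   0   9   9   9   9   9  17  17  17  17  17
  4   0   9  11  11  11  11  17  19  19  19  19
  5   0   9  11  11  11  11  17  19  19  19  19

19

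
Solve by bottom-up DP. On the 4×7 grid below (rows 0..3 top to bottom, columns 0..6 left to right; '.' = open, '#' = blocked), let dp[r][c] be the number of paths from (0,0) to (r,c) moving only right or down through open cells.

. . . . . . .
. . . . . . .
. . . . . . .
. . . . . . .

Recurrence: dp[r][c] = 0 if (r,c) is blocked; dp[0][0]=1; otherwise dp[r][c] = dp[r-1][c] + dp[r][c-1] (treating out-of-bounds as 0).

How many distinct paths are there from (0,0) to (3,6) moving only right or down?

84

r\c   0   1   2   3   4   5   6
  0   1   1   1   1   1   1   1
  1   1   2   3   4   5   6   7
  2   1   3   6  10  15  21  28
  3   1   4  10  20  35  56  84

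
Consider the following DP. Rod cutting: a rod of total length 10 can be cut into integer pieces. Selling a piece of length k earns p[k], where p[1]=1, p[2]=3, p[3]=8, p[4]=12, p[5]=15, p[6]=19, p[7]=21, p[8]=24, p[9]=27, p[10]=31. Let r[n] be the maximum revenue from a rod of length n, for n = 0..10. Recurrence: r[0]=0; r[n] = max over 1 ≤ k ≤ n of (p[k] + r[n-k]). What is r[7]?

   n    0    1    2    3    4    5    6    7    8    9   10
r[n]    0    1    3    8   12   15   19   21   24   27   31

21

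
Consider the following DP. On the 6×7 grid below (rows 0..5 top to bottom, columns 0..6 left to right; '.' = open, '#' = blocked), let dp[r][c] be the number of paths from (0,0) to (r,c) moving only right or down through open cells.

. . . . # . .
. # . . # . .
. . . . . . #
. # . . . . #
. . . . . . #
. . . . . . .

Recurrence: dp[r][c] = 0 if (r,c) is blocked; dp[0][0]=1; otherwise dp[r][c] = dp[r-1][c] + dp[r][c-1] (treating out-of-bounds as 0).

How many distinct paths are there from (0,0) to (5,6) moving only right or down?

66

r\c   0   1   2   3   4   5   6
  0   1   1   1   1   0   0   0
  1   1   0   1   2   0   0   0
  2   1   1   2   4   4   4   0
  3   1   0   2   6  10  14   0
  4   1   1   3   9  19  33   0
  5   1   2   5  14  33  66  66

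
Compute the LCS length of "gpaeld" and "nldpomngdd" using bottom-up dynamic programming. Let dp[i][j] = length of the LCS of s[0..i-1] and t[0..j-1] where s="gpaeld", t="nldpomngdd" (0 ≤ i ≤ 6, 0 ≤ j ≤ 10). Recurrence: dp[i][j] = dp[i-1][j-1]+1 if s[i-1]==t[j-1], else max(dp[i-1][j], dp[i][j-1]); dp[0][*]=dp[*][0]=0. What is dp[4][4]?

   ''  n  l  d  p  o  m  n  g  d  d
''  0  0  0  0  0  0  0  0  0  0  0
 g  0  0  0  0  0  0  0  0  1  1  1
 p  0  0  0  0  1  1  1  1  1  1  1
 a  0  0  0  0  1  1  1  1  1  1  1
 e  0  0  0  0  1  1  1  1  1  1  1
 l  0  0  1  1  1  1  1  1  1  1  1
 d  0  0  1  2  2  2  2  2  2  2  2

1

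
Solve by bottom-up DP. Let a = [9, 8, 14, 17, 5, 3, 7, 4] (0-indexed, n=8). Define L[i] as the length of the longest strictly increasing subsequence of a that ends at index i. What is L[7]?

2

   i    0    1    2    3    4    5    6    7
a[i]    9    8   14   17    5    3    7    4
L[i]    1    1    2    3    1    1    2    2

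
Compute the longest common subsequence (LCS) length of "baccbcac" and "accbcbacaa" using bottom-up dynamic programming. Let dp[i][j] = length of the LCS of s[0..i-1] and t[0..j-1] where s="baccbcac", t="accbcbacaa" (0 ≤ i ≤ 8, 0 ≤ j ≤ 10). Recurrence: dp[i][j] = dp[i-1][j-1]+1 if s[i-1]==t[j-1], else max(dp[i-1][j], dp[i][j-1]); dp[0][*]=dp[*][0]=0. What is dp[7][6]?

5

   ''  a  c  c  b  c  b  a  c  a  a
''  0  0  0  0  0  0  0  0  0  0  0
 b  0  0  0  0  1  1  1  1  1  1  1
 a  0  1  1  1  1  1  1  2  2  2  2
 c  0  1  2  2  2  2  2  2  3  3  3
 c  0  1  2  3  3  3  3  3  3  3  3
 b  0  1  2  3  4  4  4  4  4  4  4
 c  0  1  2  3  4  5  5  5  5  5  5
 a  0  1  2  3  4  5  5  6  6  6  6
 c  0  1  2  3  4  5  5  6  7  7  7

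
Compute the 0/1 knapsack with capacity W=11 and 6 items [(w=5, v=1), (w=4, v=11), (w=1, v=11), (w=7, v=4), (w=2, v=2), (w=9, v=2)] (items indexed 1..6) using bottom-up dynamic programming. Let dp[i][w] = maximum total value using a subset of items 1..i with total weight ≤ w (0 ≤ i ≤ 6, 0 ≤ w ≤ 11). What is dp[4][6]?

i\w   0   1   2   3   4   5   6   7   8   9  10  11
  0   0   0   0   0   0   0   0   0   0   0   0   0
  1   0   0   0   0   0   1   1   1   1   1   1   1
  2   0   0   0   0  11  11  11  11  11  12  12  12
  3   0  11  11  11  11  22  22  22  22  22  23  23
  4   0  11  11  11  11  22  22  22  22  22  23  23
  5   0  11  11  13  13  22  22  24  24  24  24  24
  6   0  11  11  13  13  22  22  24  24  24  24  24

22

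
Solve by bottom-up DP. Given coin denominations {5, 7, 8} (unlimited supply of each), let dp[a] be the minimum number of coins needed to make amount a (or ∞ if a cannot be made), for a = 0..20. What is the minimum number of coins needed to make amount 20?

3

 a  0  1  2  3  4  5  6  7  8  9 10 11 12 13 14 15 16 17 18 19 20
dp  0  -  -  -  -  1  -  1  1  -  2  -  2  2  2  2  2  3  3  3  3
(- denotes ∞ / unreachable)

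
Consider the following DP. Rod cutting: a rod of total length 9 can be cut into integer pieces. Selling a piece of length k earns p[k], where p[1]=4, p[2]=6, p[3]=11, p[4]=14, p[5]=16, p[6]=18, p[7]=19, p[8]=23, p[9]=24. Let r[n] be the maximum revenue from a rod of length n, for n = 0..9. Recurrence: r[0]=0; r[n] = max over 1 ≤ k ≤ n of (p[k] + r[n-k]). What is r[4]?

   n    0    1    2    3    4    5    6    7    8    9
r[n]    0    4    8   12   16   20   24   28   32   36

16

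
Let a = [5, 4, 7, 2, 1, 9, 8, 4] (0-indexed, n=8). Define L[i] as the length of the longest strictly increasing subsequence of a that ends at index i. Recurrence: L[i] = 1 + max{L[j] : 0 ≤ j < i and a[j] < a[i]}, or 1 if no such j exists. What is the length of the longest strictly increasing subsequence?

   i    0    1    2    3    4    5    6    7
a[i]    5    4    7    2    1    9    8    4
L[i]    1    1    2    1    1    3    3    2

3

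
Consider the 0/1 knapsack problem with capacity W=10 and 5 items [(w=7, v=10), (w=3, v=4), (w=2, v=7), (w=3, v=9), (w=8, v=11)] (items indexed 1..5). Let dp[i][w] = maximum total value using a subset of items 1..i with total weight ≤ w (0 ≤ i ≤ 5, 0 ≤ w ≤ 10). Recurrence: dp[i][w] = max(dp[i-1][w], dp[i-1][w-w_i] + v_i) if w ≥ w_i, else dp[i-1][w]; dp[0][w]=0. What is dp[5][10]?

i\w   0   1   2   3   4   5   6   7   8   9  10
  0   0   0   0   0   0   0   0   0   0   0   0
  1   0   0   0   0   0   0   0  10  10  10  10
  2   0   0   0   4   4   4   4  10  10  10  14
  3   0   0   7   7   7  11  11  11  11  17  17
  4   0   0   7   9   9  16  16  16  20  20  20
  5   0   0   7   9   9  16  16  16  20  20  20

20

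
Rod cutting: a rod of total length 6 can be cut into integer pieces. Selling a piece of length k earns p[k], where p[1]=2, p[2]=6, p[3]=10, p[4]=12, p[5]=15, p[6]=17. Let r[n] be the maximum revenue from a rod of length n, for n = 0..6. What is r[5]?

   n    0    1    2    3    4    5    6
r[n]    0    2    6   10   12   16   20

16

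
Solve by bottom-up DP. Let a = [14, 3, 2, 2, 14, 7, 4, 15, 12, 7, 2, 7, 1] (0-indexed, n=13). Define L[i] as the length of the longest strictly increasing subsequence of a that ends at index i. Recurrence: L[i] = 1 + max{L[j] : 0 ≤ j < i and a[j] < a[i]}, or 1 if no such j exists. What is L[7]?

3

   i    0    1    2    3    4    5    6    7    8    9   10   11   12
a[i]   14    3    2    2   14    7    4   15   12    7    2    7    1
L[i]    1    1    1    1    2    2    2    3    3    3    1    3    1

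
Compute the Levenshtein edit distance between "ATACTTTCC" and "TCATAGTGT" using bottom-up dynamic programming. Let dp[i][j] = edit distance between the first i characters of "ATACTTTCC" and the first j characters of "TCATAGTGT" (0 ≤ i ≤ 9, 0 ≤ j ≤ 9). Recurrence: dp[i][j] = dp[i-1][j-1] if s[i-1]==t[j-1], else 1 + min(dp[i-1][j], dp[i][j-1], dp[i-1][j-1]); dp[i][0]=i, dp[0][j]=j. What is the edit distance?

   ''  T  C  A  T  A  G  T  G  T
''  0  1  2  3  4  5  6  7  8  9
 A  1  1  2  2  3  4  5  6  7  8
 T  2  1  2  3  2  3  4  5  6  7
 A  3  2  2  2  3  2  3  4  5  6
 C  4  3  2  3  3  3  3  4  5  6
 T  5  4  3  3  3  4  4  3  4  5
 T  6  5  4  4  3  4  5  4  4  4
 T  7  6  5  5  4  4  5  5  5  4
 C  8  7  6  6  5  5  5  6  6  5
 C  9  8  7  7  6  6  6  6  7  6

6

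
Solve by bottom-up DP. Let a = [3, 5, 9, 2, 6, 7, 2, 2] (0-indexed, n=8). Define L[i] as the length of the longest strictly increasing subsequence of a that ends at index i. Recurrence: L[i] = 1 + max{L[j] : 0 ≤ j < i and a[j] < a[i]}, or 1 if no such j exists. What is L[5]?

   i    0    1    2    3    4    5    6    7
a[i]    3    5    9    2    6    7    2    2
L[i]    1    2    3    1    3    4    1    1

4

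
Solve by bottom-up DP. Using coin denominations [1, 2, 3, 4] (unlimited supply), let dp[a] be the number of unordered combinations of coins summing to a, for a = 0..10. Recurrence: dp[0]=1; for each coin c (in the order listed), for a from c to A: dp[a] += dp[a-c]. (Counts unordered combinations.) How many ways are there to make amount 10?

23

after  coin     0     1     2     3     4     5     6     7     8     9    10
          1     1     1     1     1     1     1     1     1     1     1     1
          2     1     1     2     2     3     3     4     4     5     5     6
          3     1     1     2     3     4     5     7     8    10    12    14
          4     1     1     2     3     5     6     9    11    15    18    23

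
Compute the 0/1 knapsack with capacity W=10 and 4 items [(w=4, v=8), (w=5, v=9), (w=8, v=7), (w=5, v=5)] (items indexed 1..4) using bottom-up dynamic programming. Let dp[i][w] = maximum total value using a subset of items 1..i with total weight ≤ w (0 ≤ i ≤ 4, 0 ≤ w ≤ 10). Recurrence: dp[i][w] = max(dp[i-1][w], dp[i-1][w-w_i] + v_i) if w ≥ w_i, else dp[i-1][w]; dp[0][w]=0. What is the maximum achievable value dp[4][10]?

17

i\w   0   1   2   3   4   5   6   7   8   9  10
  0   0   0   0   0   0   0   0   0   0   0   0
  1   0   0   0   0   8   8   8   8   8   8   8
  2   0   0   0   0   8   9   9   9   9  17  17
  3   0   0   0   0   8   9   9   9   9  17  17
  4   0   0   0   0   8   9   9   9   9  17  17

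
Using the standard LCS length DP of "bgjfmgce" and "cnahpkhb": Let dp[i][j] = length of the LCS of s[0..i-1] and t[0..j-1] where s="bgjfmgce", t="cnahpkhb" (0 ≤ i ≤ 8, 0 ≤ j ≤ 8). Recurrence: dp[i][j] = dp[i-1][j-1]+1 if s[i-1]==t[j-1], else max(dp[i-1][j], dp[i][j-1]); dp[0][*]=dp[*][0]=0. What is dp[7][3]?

   ''  c  n  a  h  p  k  h  b
''  0  0  0  0  0  0  0  0  0
 b  0  0  0  0  0  0  0  0  1
 g  0  0  0  0  0  0  0  0  1
 j  0  0  0  0  0  0  0  0  1
 f  0  0  0  0  0  0  0  0  1
 m  0  0  0  0  0  0  0  0  1
 g  0  0  0  0  0  0  0  0  1
 c  0  1  1  1  1  1  1  1  1
 e  0  1  1  1  1  1  1  1  1

1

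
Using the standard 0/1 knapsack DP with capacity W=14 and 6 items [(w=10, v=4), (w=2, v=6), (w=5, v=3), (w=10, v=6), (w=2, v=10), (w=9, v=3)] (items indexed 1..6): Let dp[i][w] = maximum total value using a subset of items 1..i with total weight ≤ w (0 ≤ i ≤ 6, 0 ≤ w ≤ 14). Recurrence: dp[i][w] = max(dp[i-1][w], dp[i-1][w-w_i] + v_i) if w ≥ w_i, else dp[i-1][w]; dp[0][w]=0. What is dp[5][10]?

19

i\w   0   1   2   3   4   5   6   7   8   9  10  11  12  13  14
  0   0   0   0   0   0   0   0   0   0   0   0   0   0   0   0
  1   0   0   0   0   0   0   0   0   0   0   4   4   4   4   4
  2   0   0   6   6   6   6   6   6   6   6   6   6  10  10  10
  3   0   0   6   6   6   6   6   9   9   9   9   9  10  10  10
  4   0   0   6   6   6   6   6   9   9   9   9   9  12  12  12
  5   0   0  10  10  16  16  16  16  16  19  19  19  19  19  22
  6   0   0  10  10  16  16  16  16  16  19  19  19  19  19  22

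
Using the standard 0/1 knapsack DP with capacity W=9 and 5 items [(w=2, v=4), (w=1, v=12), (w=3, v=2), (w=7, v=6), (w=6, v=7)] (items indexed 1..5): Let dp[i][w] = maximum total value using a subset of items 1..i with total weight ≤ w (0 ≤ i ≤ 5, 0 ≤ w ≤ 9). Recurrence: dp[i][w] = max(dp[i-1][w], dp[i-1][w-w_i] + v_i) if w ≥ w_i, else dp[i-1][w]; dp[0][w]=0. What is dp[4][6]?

18

i\w   0   1   2   3   4   5   6   7   8   9
  0   0   0   0   0   0   0   0   0   0   0
  1   0   0   4   4   4   4   4   4   4   4
  2   0  12  12  16  16  16  16  16  16  16
  3   0  12  12  16  16  16  18  18  18  18
  4   0  12  12  16  16  16  18  18  18  18
  5   0  12  12  16  16  16  18  19  19  23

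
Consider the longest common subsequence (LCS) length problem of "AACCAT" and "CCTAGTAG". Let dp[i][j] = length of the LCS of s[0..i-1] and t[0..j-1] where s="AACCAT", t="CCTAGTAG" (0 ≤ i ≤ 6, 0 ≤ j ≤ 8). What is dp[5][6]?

3

   ''  C  C  T  A  G  T  A  G
''  0  0  0  0  0  0  0  0  0
 A  0  0  0  0  1  1  1  1  1
 A  0  0  0  0  1  1  1  2  2
 C  0  1  1  1  1  1  1  2  2
 C  0  1  2  2  2  2  2  2  2
 A  0  1  2  2  3  3  3  3  3
 T  0  1  2  3  3  3  4  4  4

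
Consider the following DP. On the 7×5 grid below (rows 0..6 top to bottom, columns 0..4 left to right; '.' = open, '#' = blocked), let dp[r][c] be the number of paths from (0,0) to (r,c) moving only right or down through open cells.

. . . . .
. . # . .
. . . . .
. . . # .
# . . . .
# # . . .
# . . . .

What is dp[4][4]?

r\c   0   1   2   3   4
  0   1   1   1   1   1
  1   1   2   0   1   2
  2   1   3   3   4   6
  3   1   4   7   0   6
  4   0   4  11  11  17
  5   0   0  11  22  39
  6   0   0  11  33  72

17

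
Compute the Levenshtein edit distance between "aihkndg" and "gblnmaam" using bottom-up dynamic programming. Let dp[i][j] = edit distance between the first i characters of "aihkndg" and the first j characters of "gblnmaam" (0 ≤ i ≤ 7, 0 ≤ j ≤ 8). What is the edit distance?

   ''  g  b  l  n  m  a  a  m
''  0  1  2  3  4  5  6  7  8
 a  1  1  2  3  4  5  5  6  7
 i  2  2  2  3  4  5  6  6  7
 h  3  3  3  3  4  5  6  7  7
 k  4  4  4  4  4  5  6  7  8
 n  5  5  5  5  4  5  6  7  8
 d  6  6  6  6  5  5  6  7  8
 g  7  6  7  7  6  6  6  7  8

8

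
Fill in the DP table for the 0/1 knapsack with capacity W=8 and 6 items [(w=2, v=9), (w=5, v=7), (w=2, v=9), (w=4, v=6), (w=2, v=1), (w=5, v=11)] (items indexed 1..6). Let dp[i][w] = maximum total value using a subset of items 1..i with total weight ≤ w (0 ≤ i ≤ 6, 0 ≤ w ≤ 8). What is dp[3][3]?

i\w   0   1   2   3   4   5   6   7   8
  0   0   0   0   0   0   0   0   0   0
  1   0   0   9   9   9   9   9   9   9
  2   0   0   9   9   9   9   9  16  16
  3   0   0   9   9  18  18  18  18  18
  4   0   0   9   9  18  18  18  18  24
  5   0   0   9   9  18  18  19  19  24
  6   0   0   9   9  18  18  19  20  24

9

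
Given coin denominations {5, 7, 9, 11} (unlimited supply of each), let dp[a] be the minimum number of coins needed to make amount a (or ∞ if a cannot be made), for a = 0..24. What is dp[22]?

2

 a  0  1  2  3  4  5  6  7  8  9 10 11 12 13 14 15 16 17 18 19 20 21 22 23 24
dp  0  -  -  -  -  1  -  1  -  1  2  1  2  -  2  3  2  3  2  3  2  3  2  3  4
(- denotes ∞ / unreachable)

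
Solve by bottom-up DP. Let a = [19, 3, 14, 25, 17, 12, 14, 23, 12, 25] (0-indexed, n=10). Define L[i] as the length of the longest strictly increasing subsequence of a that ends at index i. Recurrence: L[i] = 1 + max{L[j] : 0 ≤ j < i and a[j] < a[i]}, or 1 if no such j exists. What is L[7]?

4

   i    0    1    2    3    4    5    6    7    8    9
a[i]   19    3   14   25   17   12   14   23   12   25
L[i]    1    1    2    3    3    2    3    4    2    5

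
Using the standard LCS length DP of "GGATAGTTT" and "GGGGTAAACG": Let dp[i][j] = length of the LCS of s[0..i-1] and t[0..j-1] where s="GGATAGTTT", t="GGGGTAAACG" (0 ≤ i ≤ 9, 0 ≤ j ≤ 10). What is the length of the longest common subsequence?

   ''  G  G  G  G  T  A  A  A  C  G
''  0  0  0  0  0  0  0  0  0  0  0
 G  0  1  1  1  1  1  1  1  1  1  1
 G  0  1  2  2  2  2  2  2  2  2  2
 A  0  1  2  2  2  2  3  3  3  3  3
 T  0  1  2  2  2  3  3  3  3  3  3
 A  0  1  2  2  2  3  4  4  4  4  4
 G  0  1  2  3  3  3  4  4  4  4  5
 T  0  1  2  3  3  4  4  4  4  4  5
 T  0  1  2  3  3  4  4  4  4  4  5
 T  0  1  2  3  3  4  4  4  4  4  5

5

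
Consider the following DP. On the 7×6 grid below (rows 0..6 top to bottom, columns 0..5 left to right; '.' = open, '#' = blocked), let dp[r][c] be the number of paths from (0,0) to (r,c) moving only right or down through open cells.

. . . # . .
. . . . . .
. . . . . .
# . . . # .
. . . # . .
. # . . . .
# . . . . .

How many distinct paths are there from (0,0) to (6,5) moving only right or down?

63

r\c   0   1   2   3   4   5
  0   1   1   1   0   0   0
  1   1   2   3   3   3   3
  2   1   3   6   9  12  15
  3   0   3   9  18   0  15
  4   0   3  12   0   0  15
  5   0   0  12  12  12  27
  6   0   0  12  24  36  63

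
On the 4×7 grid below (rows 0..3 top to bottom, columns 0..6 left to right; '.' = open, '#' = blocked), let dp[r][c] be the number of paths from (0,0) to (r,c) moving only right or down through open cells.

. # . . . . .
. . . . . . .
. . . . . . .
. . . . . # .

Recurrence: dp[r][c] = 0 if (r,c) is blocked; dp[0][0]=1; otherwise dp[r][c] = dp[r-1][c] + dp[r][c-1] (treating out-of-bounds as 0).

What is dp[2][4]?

5

r\c   0   1   2   3   4   5   6
  0   1   0   0   0   0   0   0
  1   1   1   1   1   1   1   1
  2   1   2   3   4   5   6   7
  3   1   3   6  10  15   0   7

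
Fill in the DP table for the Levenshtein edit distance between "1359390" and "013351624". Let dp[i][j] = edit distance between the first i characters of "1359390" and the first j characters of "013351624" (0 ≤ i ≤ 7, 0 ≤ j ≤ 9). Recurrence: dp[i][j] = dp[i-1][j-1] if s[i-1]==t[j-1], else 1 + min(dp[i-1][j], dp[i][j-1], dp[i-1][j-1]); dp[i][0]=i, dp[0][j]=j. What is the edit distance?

6

   ''  0  1  3  3  5  1  6  2  4
''  0  1  2  3  4  5  6  7  8  9
 1  1  1  1  2  3  4  5  6  7  8
 3  2  2  2  1  2  3  4  5  6  7
 5  3  3  3  2  2  2  3  4  5  6
 9  4  4  4  3  3  3  3  4  5  6
 3  5  5  5  4  3  4  4  4  5  6
 9  6  6  6  5  4  4  5  5  5  6
 0  7  6  7  6  5  5  5  6  6  6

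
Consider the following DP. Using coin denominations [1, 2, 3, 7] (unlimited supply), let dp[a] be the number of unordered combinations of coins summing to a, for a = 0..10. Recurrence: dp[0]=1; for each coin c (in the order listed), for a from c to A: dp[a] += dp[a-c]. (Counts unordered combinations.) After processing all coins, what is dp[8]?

11

after  coin     0     1     2     3     4     5     6     7     8     9    10
          1     1     1     1     1     1     1     1     1     1     1     1
          2     1     1     2     2     3     3     4     4     5     5     6
          3     1     1     2     3     4     5     7     8    10    12    14
          7     1     1     2     3     4     5     7     9    11    14    17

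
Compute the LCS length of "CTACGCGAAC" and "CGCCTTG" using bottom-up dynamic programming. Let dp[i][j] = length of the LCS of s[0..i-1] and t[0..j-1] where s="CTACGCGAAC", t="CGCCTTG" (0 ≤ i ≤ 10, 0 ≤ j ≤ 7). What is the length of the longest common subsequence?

   ''  C  G  C  C  T  T  G
''  0  0  0  0  0  0  0  0
 C  0  1  1  1  1  1  1  1
 T  0  1  1  1  1  2  2  2
 A  0  1  1  1  1  2  2  2
 C  0  1  1  2  2  2  2  2
 G  0  1  2  2  2  2  2  3
 C  0  1  2  3  3  3  3  3
 G  0  1  2  3  3  3  3  4
 A  0  1  2  3  3  3  3  4
 A  0  1  2  3  3  3  3  4
 C  0  1  2  3  4  4  4  4

4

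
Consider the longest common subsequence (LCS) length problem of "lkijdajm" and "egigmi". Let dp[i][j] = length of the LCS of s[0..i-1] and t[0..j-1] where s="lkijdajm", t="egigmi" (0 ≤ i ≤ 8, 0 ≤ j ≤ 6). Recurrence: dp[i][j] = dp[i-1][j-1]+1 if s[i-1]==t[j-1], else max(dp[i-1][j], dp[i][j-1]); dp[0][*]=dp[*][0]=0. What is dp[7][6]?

   ''  e  g  i  g  m  i
''  0  0  0  0  0  0  0
 l  0  0  0  0  0  0  0
 k  0  0  0  0  0  0  0
 i  0  0  0  1  1  1  1
 j  0  0  0  1  1  1  1
 d  0  0  0  1  1  1  1
 a  0  0  0  1  1  1  1
 j  0  0  0  1  1  1  1
 m  0  0  0  1  1  2  2

1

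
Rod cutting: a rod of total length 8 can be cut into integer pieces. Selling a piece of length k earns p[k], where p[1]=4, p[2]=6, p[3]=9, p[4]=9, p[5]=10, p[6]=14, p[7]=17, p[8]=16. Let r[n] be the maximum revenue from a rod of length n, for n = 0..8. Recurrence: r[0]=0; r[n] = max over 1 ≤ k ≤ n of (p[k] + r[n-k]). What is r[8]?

32

   n    0    1    2    3    4    5    6    7    8
r[n]    0    4    8   12   16   20   24   28   32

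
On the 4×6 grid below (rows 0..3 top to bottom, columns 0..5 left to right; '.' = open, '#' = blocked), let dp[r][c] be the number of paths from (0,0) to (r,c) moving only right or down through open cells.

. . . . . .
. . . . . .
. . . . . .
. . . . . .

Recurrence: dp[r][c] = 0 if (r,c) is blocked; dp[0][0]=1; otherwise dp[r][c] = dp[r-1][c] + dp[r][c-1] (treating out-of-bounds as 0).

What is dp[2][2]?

6

r\c   0   1   2   3   4   5
  0   1   1   1   1   1   1
  1   1   2   3   4   5   6
  2   1   3   6  10  15  21
  3   1   4  10  20  35  56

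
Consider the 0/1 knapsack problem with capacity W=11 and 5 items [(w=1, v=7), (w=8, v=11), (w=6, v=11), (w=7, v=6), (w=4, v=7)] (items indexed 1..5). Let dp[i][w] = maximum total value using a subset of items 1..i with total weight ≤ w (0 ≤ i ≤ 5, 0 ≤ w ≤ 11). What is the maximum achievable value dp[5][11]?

i\w   0   1   2   3   4   5   6   7   8   9  10  11
  0   0   0   0   0   0   0   0   0   0   0   0   0
  1   0   7   7   7   7   7   7   7   7   7   7   7
  2   0   7   7   7   7   7   7   7  11  18  18  18
  3   0   7   7   7   7   7  11  18  18  18  18  18
  4   0   7   7   7   7   7  11  18  18  18  18  18
  5   0   7   7   7   7  14  14  18  18  18  18  25

25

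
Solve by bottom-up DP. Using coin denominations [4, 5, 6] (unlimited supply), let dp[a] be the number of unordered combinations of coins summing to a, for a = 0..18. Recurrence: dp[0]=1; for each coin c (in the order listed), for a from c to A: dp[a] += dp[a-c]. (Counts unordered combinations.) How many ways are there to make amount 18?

3

after  coin     0     1     2     3     4     5     6     7     8     9    10    11    12    13    14    15    16    17    18
          4     1     0     0     0     1     0     0     0     1     0     0     0     1     0     0     0     1     0     0
          5     1     0     0     0     1     1     0     0     1     1     1     0     1     1     1     1     1     1     1
          6     1     0     0     0     1     1     1     0     1     1     2     1     2     1     2     2     3     2     3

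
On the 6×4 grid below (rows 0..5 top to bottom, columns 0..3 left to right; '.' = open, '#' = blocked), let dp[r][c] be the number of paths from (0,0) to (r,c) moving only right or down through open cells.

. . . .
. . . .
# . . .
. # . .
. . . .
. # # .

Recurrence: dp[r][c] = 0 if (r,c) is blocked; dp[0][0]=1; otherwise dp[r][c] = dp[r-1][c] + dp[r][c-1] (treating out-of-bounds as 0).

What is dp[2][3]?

9

r\c   0   1   2   3
  0   1   1   1   1
  1   1   2   3   4
  2   0   2   5   9
  3   0   0   5  14
  4   0   0   5  19
  5   0   0   0  19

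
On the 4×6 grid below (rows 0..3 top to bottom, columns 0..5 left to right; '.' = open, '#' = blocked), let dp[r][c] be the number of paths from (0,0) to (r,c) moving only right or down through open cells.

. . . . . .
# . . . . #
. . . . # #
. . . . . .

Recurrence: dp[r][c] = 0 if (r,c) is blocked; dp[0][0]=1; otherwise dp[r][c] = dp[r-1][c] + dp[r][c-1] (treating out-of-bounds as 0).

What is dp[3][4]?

10

r\c   0   1   2   3   4   5
  0   1   1   1   1   1   1
  1   0   1   2   3   4   0
  2   0   1   3   6   0   0
  3   0   1   4  10  10  10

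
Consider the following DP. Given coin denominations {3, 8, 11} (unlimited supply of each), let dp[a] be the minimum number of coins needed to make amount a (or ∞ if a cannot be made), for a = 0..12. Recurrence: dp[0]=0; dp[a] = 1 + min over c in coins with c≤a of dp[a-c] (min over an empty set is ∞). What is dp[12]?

4

 a  0  1  2  3  4  5  6  7  8  9 10 11 12
dp  0  -  -  1  -  -  2  -  1  3  -  1  4
(- denotes ∞ / unreachable)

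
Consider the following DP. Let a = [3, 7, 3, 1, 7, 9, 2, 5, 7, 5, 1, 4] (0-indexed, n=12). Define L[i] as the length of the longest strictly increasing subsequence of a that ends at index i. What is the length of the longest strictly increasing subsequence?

   i    0    1    2    3    4    5    6    7    8    9   10   11
a[i]    3    7    3    1    7    9    2    5    7    5    1    4
L[i]    1    2    1    1    2    3    2    3    4    3    1    3

4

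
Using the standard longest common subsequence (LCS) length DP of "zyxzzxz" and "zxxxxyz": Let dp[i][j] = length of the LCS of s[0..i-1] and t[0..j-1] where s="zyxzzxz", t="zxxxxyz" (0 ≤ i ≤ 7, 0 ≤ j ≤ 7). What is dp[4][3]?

   ''  z  x  x  x  x  y  z
''  0  0  0  0  0  0  0  0
 z  0  1  1  1  1  1  1  1
 y  0  1  1  1  1  1  2  2
 x  0  1  2  2  2  2  2  2
 z  0  1  2  2  2  2  2  3
 z  0  1  2  2  2  2  2  3
 x  0  1  2  3  3  3  3  3
 z  0  1  2  3  3  3  3  4

2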